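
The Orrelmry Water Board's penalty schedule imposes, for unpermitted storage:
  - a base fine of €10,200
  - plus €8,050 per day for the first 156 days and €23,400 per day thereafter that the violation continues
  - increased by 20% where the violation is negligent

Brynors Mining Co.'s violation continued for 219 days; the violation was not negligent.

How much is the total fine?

€2,740,200

First 156 days: 156 × €8,050 = €1,255,800
Remaining days: (219 − 156) × €23,400 = €1,474,200
Per-day component: €1,255,800 + €1,474,200 = €2,730,000
Base plus per-day: €10,200 + €2,730,000 = €2,740,200
The violation was not negligent: no 20% increase.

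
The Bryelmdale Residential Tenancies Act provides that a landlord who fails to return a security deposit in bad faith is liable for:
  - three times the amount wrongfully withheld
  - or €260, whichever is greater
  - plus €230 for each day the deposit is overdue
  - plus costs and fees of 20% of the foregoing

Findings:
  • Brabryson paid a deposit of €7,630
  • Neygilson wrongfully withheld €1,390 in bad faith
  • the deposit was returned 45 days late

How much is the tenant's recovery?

Trebled: 3 × €1,390 = €4,170
Minimum €260: €4,170 meets the minimum, no increase.
Late-return penalty: 45 × €230 = €10,350
Damages plus late penalty: €4,170 + €10,350 = €14,520
Costs and fees: 20% of €14,520 = €2,904
Total recovery: €14,520 + €2,904 = €17,424

€17,424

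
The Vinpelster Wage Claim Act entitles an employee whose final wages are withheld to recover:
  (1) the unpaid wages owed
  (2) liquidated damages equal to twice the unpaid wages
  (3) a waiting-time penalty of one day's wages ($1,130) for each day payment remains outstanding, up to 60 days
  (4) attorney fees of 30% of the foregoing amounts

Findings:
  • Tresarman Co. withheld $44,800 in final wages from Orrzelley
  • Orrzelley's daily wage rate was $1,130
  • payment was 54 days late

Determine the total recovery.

Doubled: 2 × $44,800 = $89,600
Penalty days: min(54, 60) = 54
Waiting-time penalty: 54 × $1,130 = $61,020
Subtotal: $44,800 + $89,600 + $61,020 = $195,420
Attorney fees: 30% of $195,420 = $58,626
Total award: $195,420 + $58,626 = $254,046

$254,046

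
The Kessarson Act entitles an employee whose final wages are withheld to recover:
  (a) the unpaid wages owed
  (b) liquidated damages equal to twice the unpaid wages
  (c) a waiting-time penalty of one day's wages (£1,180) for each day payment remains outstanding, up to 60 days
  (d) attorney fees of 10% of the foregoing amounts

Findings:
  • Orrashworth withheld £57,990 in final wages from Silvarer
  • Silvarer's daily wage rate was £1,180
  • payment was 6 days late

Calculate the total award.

Doubled: 2 × £57,990 = £115,980
Penalty days: min(6, 60) = 6
Waiting-time penalty: 6 × £1,180 = £7,080
Subtotal: £57,990 + £115,980 + £7,080 = £181,050
Attorney fees: 10% of £181,050 = £18,105
Total award: £181,050 + £18,105 = £199,155

£199,155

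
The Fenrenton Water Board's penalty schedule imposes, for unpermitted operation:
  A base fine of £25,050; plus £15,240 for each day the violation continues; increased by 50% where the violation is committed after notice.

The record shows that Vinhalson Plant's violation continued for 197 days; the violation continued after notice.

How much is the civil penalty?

Per-day component: 197 × £15,240 = £3,002,280
Base plus per-day: £25,050 + £3,002,280 = £3,027,330
Enhancement: 50% of £3,027,330 = £1,513,665
Enhanced fine: £3,027,330 + £1,513,665 = £4,540,995

£4,540,995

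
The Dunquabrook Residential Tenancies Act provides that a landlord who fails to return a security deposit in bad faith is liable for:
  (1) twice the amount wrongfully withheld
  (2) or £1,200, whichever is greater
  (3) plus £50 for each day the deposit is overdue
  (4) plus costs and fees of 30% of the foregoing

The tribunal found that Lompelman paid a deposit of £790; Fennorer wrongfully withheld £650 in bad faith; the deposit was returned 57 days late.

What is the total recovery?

Recovery: £5,395

Doubled: 2 × £650 = £1,300
Minimum £1,200: £1,300 meets the minimum, no increase.
Late-return penalty: 57 × £50 = £2,850
Damages plus late penalty: £1,300 + £2,850 = £4,150
Costs and fees: 30% of £4,150 = £1,245
Total recovery: £4,150 + £1,245 = £5,395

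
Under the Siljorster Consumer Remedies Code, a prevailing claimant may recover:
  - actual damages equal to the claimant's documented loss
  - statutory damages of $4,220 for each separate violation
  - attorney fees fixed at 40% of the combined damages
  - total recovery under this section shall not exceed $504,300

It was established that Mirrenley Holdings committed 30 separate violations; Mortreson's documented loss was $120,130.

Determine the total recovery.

$345,422

Statutory damages: 30 × $4,220 = $126,600
Combined damages: $120,130 + $126,600 = $246,730
Attorney fees: 40% of $246,730 = $98,692
Total before cap: $246,730 + $98,692 = $345,422
Cap at $504,300: $345,422 is within the cap, no reduction.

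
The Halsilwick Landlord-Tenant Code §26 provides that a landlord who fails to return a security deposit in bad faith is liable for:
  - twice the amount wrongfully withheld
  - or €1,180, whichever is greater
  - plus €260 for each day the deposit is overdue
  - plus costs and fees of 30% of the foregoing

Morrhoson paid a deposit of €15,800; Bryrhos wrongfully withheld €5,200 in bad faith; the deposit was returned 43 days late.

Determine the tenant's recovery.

€28,054

Doubled: 2 × €5,200 = €10,400
Minimum €1,180: €10,400 meets the minimum, no increase.
Late-return penalty: 43 × €260 = €11,180
Damages plus late penalty: €10,400 + €11,180 = €21,580
Costs and fees: 30% of €21,580 = €6,474
Total recovery: €21,580 + €6,474 = €28,054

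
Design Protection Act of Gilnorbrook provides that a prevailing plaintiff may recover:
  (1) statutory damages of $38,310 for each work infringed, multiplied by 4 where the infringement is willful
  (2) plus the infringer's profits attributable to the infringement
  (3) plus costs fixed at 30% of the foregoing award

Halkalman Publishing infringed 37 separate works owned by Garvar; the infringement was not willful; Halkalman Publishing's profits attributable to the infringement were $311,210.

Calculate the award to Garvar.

$2,247,284

Statutory damages: 37 × $38,310 = $1,417,470
Infringement not willful: no ×4 enhancement.
Combined award: $1,417,470 + $311,210 = $1,728,680
Costs: 30% of $1,728,680 = $518,604
Award plus costs: $1,728,680 + $518,604 = $2,247,284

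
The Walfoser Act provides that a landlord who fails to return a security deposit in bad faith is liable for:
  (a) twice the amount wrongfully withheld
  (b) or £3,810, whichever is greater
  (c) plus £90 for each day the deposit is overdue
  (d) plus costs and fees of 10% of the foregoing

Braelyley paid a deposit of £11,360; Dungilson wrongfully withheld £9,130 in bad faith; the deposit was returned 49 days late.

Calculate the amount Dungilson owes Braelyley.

£24,937

Doubled: 2 × £9,130 = £18,260
Minimum £3,810: £18,260 meets the minimum, no increase.
Late-return penalty: 49 × £90 = £4,410
Damages plus late penalty: £18,260 + £4,410 = £22,670
Costs and fees: 10% of £22,670 = £2,267
Total recovery: £22,670 + £2,267 = £24,937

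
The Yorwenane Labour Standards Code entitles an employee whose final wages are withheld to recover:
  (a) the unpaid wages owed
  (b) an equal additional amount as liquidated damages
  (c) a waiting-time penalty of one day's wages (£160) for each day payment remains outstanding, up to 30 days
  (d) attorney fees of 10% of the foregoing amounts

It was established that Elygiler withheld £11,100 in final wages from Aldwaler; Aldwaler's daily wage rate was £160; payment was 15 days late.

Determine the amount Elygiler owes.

Liquidated damages (equal amount): £11,100
Penalty days: min(15, 30) = 15
Waiting-time penalty: 15 × £160 = £2,400
Subtotal: £11,100 + £11,100 + £2,400 = £24,600
Attorney fees: 10% of £24,600 = £2,460
Total award: £24,600 + £2,460 = £27,060

Total award: £27,060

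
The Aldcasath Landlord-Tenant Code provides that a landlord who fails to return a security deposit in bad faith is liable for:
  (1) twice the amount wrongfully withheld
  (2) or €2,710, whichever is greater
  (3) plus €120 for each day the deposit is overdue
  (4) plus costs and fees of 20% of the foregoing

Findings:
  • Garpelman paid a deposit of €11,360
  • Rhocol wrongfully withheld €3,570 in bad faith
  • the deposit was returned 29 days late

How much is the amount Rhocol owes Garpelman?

Recovery: €12,744

Doubled: 2 × €3,570 = €7,140
Minimum €2,710: €7,140 meets the minimum, no increase.
Late-return penalty: 29 × €120 = €3,480
Damages plus late penalty: €7,140 + €3,480 = €10,620
Costs and fees: 20% of €10,620 = €2,124
Total recovery: €10,620 + €2,124 = €12,744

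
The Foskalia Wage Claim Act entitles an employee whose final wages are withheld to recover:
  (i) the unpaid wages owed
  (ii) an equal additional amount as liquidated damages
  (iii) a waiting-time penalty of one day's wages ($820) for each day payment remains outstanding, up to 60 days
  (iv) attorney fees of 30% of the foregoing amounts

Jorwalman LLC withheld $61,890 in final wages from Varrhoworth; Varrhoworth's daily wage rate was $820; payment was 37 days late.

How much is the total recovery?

$200,356

Liquidated damages (equal amount): $61,890
Penalty days: min(37, 60) = 37
Waiting-time penalty: 37 × $820 = $30,340
Subtotal: $61,890 + $61,890 + $30,340 = $154,120
Attorney fees: 30% of $154,120 = $46,236
Total award: $154,120 + $46,236 = $200,356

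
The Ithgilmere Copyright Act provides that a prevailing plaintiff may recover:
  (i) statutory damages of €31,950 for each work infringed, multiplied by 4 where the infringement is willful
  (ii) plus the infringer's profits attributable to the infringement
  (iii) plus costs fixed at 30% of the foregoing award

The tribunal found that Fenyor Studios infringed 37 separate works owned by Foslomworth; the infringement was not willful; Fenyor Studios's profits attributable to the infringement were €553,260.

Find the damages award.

€2,256,033

Statutory damages: 37 × €31,950 = €1,182,150
Infringement not willful: no ×4 enhancement.
Combined award: €1,182,150 + €553,260 = €1,735,410
Costs: 30% of €1,735,410 = €520,623
Award plus costs: €1,735,410 + €520,623 = €2,256,033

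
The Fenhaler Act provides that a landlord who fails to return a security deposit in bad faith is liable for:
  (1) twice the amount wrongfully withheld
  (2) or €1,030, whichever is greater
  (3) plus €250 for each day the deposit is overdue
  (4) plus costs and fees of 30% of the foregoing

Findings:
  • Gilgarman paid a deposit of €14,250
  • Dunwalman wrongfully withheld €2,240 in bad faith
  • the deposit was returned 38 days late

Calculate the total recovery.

Doubled: 2 × €2,240 = €4,480
Minimum €1,030: €4,480 meets the minimum, no increase.
Late-return penalty: 38 × €250 = €9,500
Damages plus late penalty: €4,480 + €9,500 = €13,980
Costs and fees: 30% of €13,980 = €4,194
Total recovery: €13,980 + €4,194 = €18,174

€18,174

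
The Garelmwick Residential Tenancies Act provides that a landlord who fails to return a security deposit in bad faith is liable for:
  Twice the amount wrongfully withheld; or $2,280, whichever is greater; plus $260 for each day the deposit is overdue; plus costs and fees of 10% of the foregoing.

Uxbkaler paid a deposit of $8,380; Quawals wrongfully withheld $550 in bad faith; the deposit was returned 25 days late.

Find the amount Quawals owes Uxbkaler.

Doubled: 2 × $550 = $1,100
Minimum $2,280: $1,100 is below the minimum → $2,280
Late-return penalty: 25 × $260 = $6,500
Damages plus late penalty: $2,280 + $6,500 = $8,780
Costs and fees: 10% of $8,780 = $878
Total recovery: $8,780 + $878 = $9,658

$9,658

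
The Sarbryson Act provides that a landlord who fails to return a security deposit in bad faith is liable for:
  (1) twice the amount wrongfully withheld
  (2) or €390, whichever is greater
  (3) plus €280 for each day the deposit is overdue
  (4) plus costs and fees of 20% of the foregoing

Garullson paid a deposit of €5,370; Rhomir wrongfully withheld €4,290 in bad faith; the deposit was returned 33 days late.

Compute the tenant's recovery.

€21,384

Doubled: 2 × €4,290 = €8,580
Minimum €390: €8,580 meets the minimum, no increase.
Late-return penalty: 33 × €280 = €9,240
Damages plus late penalty: €8,580 + €9,240 = €17,820
Costs and fees: 20% of €17,820 = €3,564
Total recovery: €17,820 + €3,564 = €21,384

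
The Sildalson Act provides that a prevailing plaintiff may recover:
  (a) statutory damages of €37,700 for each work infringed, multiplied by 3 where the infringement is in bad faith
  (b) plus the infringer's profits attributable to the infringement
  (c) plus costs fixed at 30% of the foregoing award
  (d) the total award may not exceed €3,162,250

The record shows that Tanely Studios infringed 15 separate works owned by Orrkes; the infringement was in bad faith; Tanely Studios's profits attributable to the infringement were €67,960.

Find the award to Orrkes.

€2,293,798

Statutory damages: 15 × €37,700 = €565,500
Trebled: 3 × €565,500 = €1,696,500
Combined award: €1,696,500 + €67,960 = €1,764,460
Costs: 30% of €1,764,460 = €529,338
Award plus costs: €1,764,460 + €529,338 = €2,293,798
Cap at €3,162,250: €2,293,798 is within the cap, no reduction.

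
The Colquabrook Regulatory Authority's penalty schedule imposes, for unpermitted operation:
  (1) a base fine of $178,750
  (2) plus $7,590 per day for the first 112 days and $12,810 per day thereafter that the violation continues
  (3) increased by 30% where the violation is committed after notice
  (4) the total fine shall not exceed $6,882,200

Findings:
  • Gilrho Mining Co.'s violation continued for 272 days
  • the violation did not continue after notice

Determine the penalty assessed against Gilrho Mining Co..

First 112 days: 112 × $7,590 = $850,080
Remaining days: (272 − 112) × $12,810 = $2,049,600
Per-day component: $850,080 + $2,049,600 = $2,899,680
Base plus per-day: $178,750 + $2,899,680 = $3,078,430
The violation did not continue after notice: no 30% increase.
Cap at $6,882,200: $3,078,430 is within the cap, no reduction.

$3,078,430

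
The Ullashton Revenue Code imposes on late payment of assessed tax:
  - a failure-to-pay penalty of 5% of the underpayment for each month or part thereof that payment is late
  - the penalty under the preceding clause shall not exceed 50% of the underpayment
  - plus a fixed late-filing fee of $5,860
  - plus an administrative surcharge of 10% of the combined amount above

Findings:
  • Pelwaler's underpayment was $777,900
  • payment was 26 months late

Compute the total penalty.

$434,291

Accrued rate: 5% × 26 = 130%, capped at 50% → 50%
Failure-to-pay penalty: 50% of $777,900 = $388,950
Penalty before surcharge: $388,950 + $5,860 = $394,810
Administrative surcharge: 10% of $394,810 = $39,481
Total penalty: $394,810 + $39,481 = $434,291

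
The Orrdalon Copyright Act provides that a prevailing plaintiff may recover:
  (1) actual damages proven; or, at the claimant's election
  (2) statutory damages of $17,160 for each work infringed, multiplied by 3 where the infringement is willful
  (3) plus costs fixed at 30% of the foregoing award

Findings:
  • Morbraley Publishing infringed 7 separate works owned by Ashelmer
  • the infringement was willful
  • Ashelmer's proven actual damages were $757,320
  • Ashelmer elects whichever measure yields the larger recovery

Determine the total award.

Statutory damages: 7 × $17,160 = $120,120
Trebled: 3 × $120,120 = $360,360
Greater of actual damages ($757,320) or enhanced statutory damages ($360,360): $757,320
Costs: 30% of $757,320 = $227,196
Award plus costs: $757,320 + $227,196 = $984,516

$984,516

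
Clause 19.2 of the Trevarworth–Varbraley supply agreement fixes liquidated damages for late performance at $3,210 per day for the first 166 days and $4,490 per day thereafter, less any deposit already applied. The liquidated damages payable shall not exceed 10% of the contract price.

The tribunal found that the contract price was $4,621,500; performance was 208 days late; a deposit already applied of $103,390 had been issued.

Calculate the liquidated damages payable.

First 166 days: 166 × $3,210 = $532,860
Remaining days: (208 − 166) × $4,490 = $188,580
Accrued per-day damages: $532,860 + $188,580 = $721,440
Less deposit already applied: $721,440 − $103,390 = $618,050
Cap: 10% of $4,621,500 = $462,150
Cap at $462,150: $618,050 exceeds the cap → $462,150

$462,150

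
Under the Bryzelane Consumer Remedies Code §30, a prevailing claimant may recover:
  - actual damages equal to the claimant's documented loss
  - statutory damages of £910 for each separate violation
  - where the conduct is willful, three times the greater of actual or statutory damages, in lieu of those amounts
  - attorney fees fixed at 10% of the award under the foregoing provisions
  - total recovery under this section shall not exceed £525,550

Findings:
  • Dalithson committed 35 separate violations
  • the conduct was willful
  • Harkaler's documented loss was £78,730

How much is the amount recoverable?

Statutory damages: 35 × £910 = £31,850
Greater of actual damages (£78,730) or statutory damages (£31,850): £78,730
Trebled: 3 × £78,730 = £236,190
Attorney fees: 10% of £236,190 = £23,619
Total before cap: £236,190 + £23,619 = £259,809
Cap at £525,550: £259,809 is within the cap, no reduction.

£259,809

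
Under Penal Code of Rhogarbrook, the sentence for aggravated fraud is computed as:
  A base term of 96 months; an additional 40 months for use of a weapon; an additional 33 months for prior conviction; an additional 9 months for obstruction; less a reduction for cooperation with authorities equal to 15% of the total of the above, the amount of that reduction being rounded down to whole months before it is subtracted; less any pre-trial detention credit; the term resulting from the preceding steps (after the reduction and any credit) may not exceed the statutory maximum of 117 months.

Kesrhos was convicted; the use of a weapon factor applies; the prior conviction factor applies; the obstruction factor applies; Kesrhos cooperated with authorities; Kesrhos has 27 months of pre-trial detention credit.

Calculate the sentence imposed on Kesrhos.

Use of a weapon enhancement: +40 months
Prior conviction enhancement: +33 months
Obstruction enhancement: +9 months
Adjusted term: 96 months + 40 months + 33 months + 9 months = 178 months
Cooperation with authorities reduction: 15% of 178 months = 26 months (rounded down)
After reduction: 178 − 26 = 152 months
Less pre-trial detention credit: 152 months − 27 months = 125 months
Cap at 117 months: 125 months exceeds the cap → 117 months

117 months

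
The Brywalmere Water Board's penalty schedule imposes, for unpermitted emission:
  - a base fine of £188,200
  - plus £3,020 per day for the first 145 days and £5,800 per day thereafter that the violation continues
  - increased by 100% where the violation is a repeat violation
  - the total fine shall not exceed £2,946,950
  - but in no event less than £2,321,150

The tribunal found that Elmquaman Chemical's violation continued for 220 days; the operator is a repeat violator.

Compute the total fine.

£2,321,150

First 145 days: 145 × £3,020 = £437,900
Remaining days: (220 − 145) × £5,800 = £435,000
Per-day component: £437,900 + £435,000 = £872,900
Base plus per-day: £188,200 + £872,900 = £1,061,100
Enhancement: 100% of £1,061,100 = £1,061,100
Enhanced fine: £1,061,100 + £1,061,100 = £2,122,200
Cap at £2,946,950: £2,122,200 is within the cap, no reduction.
Minimum £2,321,150: £2,122,200 is below the minimum → £2,321,150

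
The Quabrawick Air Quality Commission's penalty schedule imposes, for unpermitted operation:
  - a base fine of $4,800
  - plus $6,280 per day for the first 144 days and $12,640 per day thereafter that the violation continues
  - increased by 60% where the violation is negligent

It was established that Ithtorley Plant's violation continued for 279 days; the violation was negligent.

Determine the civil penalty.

First 144 days: 144 × $6,280 = $904,320
Remaining days: (279 − 144) × $12,640 = $1,706,400
Per-day component: $904,320 + $1,706,400 = $2,610,720
Base plus per-day: $4,800 + $2,610,720 = $2,615,520
Enhancement: 60% of $2,615,520 = $1,569,312
Enhanced fine: $2,615,520 + $1,569,312 = $4,184,832

$4,184,832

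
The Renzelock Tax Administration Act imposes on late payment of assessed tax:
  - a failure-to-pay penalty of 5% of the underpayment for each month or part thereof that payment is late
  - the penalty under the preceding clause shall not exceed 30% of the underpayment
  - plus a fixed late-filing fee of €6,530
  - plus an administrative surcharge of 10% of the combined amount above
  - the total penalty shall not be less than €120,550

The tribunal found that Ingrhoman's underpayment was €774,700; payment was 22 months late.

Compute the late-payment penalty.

Accrued rate: 5% × 22 = 110%, capped at 30% → 30%
Failure-to-pay penalty: 30% of €774,700 = €232,410
Penalty before surcharge: €232,410 + €6,530 = €238,940
Administrative surcharge: 10% of €238,940 = €23,894
Total penalty: €238,940 + €23,894 = €262,834
Minimum €120,550: €262,834 meets the minimum, no increase.

€262,834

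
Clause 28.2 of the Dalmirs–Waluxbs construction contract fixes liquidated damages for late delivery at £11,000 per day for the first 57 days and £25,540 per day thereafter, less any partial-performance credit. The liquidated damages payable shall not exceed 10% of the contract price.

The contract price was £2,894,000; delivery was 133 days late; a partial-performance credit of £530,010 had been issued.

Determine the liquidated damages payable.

First 57 days: 57 × £11,000 = £627,000
Remaining days: (133 − 57) × £25,540 = £1,941,040
Accrued per-day damages: £627,000 + £1,941,040 = £2,568,040
Less partial-performance credit: £2,568,040 − £530,010 = £2,038,030
Cap: 10% of £2,894,000 = £289,400
Cap at £289,400: £2,038,030 exceeds the cap → £289,400

Liquidated damages: £289,400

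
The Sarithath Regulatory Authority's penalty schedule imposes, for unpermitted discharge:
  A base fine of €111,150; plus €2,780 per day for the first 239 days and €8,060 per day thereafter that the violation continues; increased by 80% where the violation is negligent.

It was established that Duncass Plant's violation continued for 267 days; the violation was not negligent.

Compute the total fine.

First 239 days: 239 × €2,780 = €664,420
Remaining days: (267 − 239) × €8,060 = €225,680
Per-day component: €664,420 + €225,680 = €890,100
Base plus per-day: €111,150 + €890,100 = €1,001,250
The violation was not negligent: no 80% increase.

€1,001,250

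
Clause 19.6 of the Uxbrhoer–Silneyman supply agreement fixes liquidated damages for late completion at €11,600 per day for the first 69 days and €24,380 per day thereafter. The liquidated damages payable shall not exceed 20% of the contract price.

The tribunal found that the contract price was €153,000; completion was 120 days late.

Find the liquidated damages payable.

€30,600

First 69 days: 69 × €11,600 = €800,400
Remaining days: (120 − 69) × €24,380 = €1,243,380
Accrued per-day damages: €800,400 + €1,243,380 = €2,043,780
Cap: 20% of €153,000 = €30,600
Cap at €30,600: €2,043,780 exceeds the cap → €30,600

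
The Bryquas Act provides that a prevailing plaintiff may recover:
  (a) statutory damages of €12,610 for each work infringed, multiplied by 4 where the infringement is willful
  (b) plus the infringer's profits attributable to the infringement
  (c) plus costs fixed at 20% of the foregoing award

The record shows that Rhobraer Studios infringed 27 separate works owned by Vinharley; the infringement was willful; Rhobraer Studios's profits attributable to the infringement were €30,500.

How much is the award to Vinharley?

Statutory damages: 27 × €12,610 = €340,470
Multiplied by 4: 4 × €340,470 = €1,361,880
Combined award: €1,361,880 + €30,500 = €1,392,380
Costs: 20% of €1,392,380 = €278,476
Award plus costs: €1,392,380 + €278,476 = €1,670,856

€1,670,856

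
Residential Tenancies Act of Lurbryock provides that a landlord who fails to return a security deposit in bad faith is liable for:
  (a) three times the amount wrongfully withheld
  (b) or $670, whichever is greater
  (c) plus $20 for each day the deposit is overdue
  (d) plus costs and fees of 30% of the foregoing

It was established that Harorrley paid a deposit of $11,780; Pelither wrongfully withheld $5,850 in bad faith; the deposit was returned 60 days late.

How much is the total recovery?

$24,375

Trebled: 3 × $5,850 = $17,550
Minimum $670: $17,550 meets the minimum, no increase.
Late-return penalty: 60 × $20 = $1,200
Damages plus late penalty: $17,550 + $1,200 = $18,750
Costs and fees: 30% of $18,750 = $5,625
Total recovery: $18,750 + $5,625 = $24,375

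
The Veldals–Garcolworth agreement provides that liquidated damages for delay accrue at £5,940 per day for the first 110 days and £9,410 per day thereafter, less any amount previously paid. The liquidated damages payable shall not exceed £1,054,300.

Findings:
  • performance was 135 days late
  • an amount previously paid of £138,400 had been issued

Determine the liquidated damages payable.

£750,250

First 110 days: 110 × £5,940 = £653,400
Remaining days: (135 − 110) × £9,410 = £235,250
Accrued per-day damages: £653,400 + £235,250 = £888,650
Less amount previously paid: £888,650 − £138,400 = £750,250
Cap at £1,054,300: £750,250 is within the cap, no reduction.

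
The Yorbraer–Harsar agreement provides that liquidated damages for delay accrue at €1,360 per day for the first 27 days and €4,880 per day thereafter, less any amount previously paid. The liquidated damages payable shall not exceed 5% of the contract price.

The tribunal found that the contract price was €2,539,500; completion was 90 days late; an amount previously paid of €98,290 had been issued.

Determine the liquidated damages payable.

First 27 days: 27 × €1,360 = €36,720
Remaining days: (90 − 27) × €4,880 = €307,440
Accrued per-day damages: €36,720 + €307,440 = €344,160
Less amount previously paid: €344,160 − €98,290 = €245,870
Cap: 5% of €2,539,500 = €126,975
Cap at €126,975: €245,870 exceeds the cap → €126,975

€126,975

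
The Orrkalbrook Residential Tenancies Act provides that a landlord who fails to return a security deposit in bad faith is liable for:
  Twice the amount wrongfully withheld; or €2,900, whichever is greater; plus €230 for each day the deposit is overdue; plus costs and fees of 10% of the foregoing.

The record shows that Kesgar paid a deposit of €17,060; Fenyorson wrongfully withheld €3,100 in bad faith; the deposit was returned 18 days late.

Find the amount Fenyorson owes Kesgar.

€11,374

Doubled: 2 × €3,100 = €6,200
Minimum €2,900: €6,200 meets the minimum, no increase.
Late-return penalty: 18 × €230 = €4,140
Damages plus late penalty: €6,200 + €4,140 = €10,340
Costs and fees: 10% of €10,340 = €1,034
Total recovery: €10,340 + €1,034 = €11,374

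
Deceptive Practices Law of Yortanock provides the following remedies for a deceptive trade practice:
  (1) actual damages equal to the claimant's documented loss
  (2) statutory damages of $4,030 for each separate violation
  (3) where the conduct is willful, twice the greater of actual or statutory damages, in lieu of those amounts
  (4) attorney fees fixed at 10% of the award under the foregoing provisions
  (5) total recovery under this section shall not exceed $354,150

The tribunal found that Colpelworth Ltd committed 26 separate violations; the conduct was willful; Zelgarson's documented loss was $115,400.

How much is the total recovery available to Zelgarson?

Statutory damages: 26 × $4,030 = $104,780
Greater of actual damages ($115,400) or statutory damages ($104,780): $115,400
Doubled: 2 × $115,400 = $230,800
Attorney fees: 10% of $230,800 = $23,080
Total before cap: $230,800 + $23,080 = $253,880
Cap at $354,150: $253,880 is within the cap, no reduction.

Total recovery: $253,880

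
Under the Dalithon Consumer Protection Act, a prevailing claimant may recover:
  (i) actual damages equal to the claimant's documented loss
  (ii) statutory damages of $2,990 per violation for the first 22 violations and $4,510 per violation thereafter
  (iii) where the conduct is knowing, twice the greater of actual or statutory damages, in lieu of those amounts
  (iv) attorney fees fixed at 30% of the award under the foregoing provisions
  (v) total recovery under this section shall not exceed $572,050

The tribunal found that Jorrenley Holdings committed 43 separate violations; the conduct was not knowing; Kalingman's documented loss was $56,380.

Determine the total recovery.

$281,931

First 22 violations: 22 × $2,990 = $65,780
Remaining violations: (43 − 22) × $4,510 = $94,710
Statutory damages: $65,780 + $94,710 = $160,490
Conduct not knowing: the in-lieu enhancement does not apply.
Actual plus statutory damages: $56,380 + $160,490 = $216,870
Attorney fees: 30% of $216,870 = $65,061
Total before cap: $216,870 + $65,061 = $281,931
Cap at $572,050: $281,931 is within the cap, no reduction.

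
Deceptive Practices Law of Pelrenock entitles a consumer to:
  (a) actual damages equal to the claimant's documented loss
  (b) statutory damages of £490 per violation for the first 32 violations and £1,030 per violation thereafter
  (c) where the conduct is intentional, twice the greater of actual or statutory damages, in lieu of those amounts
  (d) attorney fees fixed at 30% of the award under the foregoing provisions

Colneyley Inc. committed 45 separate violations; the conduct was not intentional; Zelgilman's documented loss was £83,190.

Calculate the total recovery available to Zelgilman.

First 32 violations: 32 × £490 = £15,680
Remaining violations: (45 − 32) × £1,030 = £13,390
Statutory damages: £15,680 + £13,390 = £29,070
Conduct not intentional: the in-lieu enhancement does not apply.
Actual plus statutory damages: £83,190 + £29,070 = £112,260
Attorney fees: 30% of £112,260 = £33,678
Total recovery: £112,260 + £33,678 = £145,938

£145,938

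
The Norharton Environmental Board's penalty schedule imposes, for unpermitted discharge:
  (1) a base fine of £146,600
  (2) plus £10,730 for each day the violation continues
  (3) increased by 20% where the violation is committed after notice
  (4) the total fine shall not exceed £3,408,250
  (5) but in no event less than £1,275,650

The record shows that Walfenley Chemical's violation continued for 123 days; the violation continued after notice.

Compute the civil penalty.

£1,759,668

Per-day component: 123 × £10,730 = £1,319,790
Base plus per-day: £146,600 + £1,319,790 = £1,466,390
Enhancement: 20% of £1,466,390 = £293,278
Enhanced fine: £1,466,390 + £293,278 = £1,759,668
Cap at £3,408,250: £1,759,668 is within the cap, no reduction.
Minimum £1,275,650: £1,759,668 meets the minimum, no increase.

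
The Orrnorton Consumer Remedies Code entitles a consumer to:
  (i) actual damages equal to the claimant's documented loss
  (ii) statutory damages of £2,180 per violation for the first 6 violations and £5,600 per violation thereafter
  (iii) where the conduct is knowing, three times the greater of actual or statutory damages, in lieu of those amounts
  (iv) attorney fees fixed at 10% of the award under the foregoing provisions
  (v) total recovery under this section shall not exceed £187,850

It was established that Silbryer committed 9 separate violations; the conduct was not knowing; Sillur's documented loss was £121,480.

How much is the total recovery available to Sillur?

£166,496

First 6 violations: 6 × £2,180 = £13,080
Remaining violations: (9 − 6) × £5,600 = £16,800
Statutory damages: £13,080 + £16,800 = £29,880
Conduct not knowing: the in-lieu enhancement does not apply.
Actual plus statutory damages: £121,480 + £29,880 = £151,360
Attorney fees: 10% of £151,360 = £15,136
Total before cap: £151,360 + £15,136 = £166,496
Cap at £187,850: £166,496 is within the cap, no reduction.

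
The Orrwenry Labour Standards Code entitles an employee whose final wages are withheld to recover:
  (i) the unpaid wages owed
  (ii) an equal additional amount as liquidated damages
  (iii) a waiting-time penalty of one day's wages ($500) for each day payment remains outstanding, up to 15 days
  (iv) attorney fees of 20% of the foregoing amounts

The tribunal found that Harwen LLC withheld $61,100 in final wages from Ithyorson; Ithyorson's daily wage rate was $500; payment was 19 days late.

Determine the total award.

$155,640

Liquidated damages (equal amount): $61,100
Penalty days: min(19, 15) = 15
Waiting-time penalty: 15 × $500 = $7,500
Subtotal: $61,100 + $61,100 + $7,500 = $129,700
Attorney fees: 20% of $129,700 = $25,940
Total award: $129,700 + $25,940 = $155,640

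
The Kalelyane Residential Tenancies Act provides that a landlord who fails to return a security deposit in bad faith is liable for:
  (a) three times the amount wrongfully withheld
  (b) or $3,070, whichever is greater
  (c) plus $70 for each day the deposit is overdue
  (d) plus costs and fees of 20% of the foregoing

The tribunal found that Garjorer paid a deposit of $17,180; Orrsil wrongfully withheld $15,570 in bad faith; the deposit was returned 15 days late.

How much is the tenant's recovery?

Trebled: 3 × $15,570 = $46,710
Minimum $3,070: $46,710 meets the minimum, no increase.
Late-return penalty: 15 × $70 = $1,050
Damages plus late penalty: $46,710 + $1,050 = $47,760
Costs and fees: 20% of $47,760 = $9,552
Total recovery: $47,760 + $9,552 = $57,312

$57,312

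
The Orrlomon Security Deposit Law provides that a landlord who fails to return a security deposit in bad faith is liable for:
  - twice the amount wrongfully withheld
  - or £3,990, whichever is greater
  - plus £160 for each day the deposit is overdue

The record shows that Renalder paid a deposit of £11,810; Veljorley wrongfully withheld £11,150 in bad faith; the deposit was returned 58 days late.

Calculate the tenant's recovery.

£31,580

Doubled: 2 × £11,150 = £22,300
Minimum £3,990: £22,300 meets the minimum, no increase.
Late-return penalty: 58 × £160 = £9,280
Damages plus late penalty: £22,300 + £9,280 = £31,580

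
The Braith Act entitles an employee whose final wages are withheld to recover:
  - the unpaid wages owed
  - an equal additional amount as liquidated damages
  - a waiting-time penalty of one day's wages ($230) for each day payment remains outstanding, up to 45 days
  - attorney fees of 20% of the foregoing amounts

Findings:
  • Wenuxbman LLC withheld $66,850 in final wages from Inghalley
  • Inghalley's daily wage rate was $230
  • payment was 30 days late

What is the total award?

$168,720

Liquidated damages (equal amount): $66,850
Penalty days: min(30, 45) = 30
Waiting-time penalty: 30 × $230 = $6,900
Subtotal: $66,850 + $66,850 + $6,900 = $140,600
Attorney fees: 20% of $140,600 = $28,120
Total award: $140,600 + $28,120 = $168,720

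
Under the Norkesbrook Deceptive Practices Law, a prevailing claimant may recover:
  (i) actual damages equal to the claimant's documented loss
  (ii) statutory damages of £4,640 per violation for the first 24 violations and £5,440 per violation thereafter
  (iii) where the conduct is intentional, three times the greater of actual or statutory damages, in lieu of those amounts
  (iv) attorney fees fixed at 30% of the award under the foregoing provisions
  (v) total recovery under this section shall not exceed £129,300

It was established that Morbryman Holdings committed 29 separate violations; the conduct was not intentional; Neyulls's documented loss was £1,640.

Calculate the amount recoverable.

First 24 violations: 24 × £4,640 = £111,360
Remaining violations: (29 − 24) × £5,440 = £27,200
Statutory damages: £111,360 + £27,200 = £138,560
Conduct not intentional: the in-lieu enhancement does not apply.
Actual plus statutory damages: £1,640 + £138,560 = £140,200
Attorney fees: 30% of £140,200 = £42,060
Total before cap: £140,200 + £42,060 = £182,260
Cap at £129,300: £182,260 exceeds the cap → £129,300

£129,300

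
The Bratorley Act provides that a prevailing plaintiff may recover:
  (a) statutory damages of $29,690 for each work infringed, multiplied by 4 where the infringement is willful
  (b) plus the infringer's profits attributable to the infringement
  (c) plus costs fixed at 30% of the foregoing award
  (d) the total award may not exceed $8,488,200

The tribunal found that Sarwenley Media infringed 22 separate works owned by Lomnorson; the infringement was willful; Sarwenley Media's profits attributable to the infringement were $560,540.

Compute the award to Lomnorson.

$4,125,238

Statutory damages: 22 × $29,690 = $653,180
Multiplied by 4: 4 × $653,180 = $2,612,720
Combined award: $2,612,720 + $560,540 = $3,173,260
Costs: 30% of $3,173,260 = $951,978
Award plus costs: $3,173,260 + $951,978 = $4,125,238
Cap at $8,488,200: $4,125,238 is within the cap, no reduction.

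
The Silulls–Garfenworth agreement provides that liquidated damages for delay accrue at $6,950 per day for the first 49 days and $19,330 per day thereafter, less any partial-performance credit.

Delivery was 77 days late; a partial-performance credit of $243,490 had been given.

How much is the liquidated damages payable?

First 49 days: 49 × $6,950 = $340,550
Remaining days: (77 − 49) × $19,330 = $541,240
Accrued per-day damages: $340,550 + $541,240 = $881,790
Less partial-performance credit: $881,790 − $243,490 = $638,300

$638,300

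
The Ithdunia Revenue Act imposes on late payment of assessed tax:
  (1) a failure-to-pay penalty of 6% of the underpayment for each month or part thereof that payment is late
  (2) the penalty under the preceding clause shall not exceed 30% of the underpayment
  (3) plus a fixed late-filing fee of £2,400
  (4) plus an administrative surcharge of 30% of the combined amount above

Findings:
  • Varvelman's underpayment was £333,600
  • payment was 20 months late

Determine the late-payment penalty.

Accrued rate: 6% × 20 = 120%, capped at 30% → 30%
Failure-to-pay penalty: 30% of £333,600 = £100,080
Penalty before surcharge: £100,080 + £2,400 = £102,480
Administrative surcharge: 30% of £102,480 = £30,744
Total penalty: £102,480 + £30,744 = £133,224

£133,224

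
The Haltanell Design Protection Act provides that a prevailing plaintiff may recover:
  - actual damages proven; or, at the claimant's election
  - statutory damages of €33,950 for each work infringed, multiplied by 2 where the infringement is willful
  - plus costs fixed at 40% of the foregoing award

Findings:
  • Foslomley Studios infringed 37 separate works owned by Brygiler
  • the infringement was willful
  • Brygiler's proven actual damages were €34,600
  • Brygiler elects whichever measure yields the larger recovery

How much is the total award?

Statutory damages: 37 × €33,950 = €1,256,150
Doubled: 2 × €1,256,150 = €2,512,300
Greater of actual damages (€34,600) or enhanced statutory damages (€2,512,300): €2,512,300
Costs: 40% of €2,512,300 = €1,004,920
Award plus costs: €2,512,300 + €1,004,920 = €3,517,220

€3,517,220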